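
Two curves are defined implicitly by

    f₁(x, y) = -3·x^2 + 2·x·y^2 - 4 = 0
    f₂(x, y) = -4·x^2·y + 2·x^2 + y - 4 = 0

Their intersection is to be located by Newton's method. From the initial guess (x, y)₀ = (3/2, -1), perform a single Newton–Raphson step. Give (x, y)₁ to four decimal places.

At (3/2, -1): F = (-7.7500, 8.5000).
Jacobian J = [[-6·x + 2·y^2, 4·x·y], [-8·x·y + 4·x, -4·x^2 + 1]].
At the point, J = [[-7.0000, -6.0000], [18.0000, -8.0000]] (det J = 164.0000).
Solving J·Δ = −F gives Δ = (-0.6890, -0.4878).
Then the next iterate is (x, y)₁ = (0.8110, -1.4878).

(0.8110, -1.4878)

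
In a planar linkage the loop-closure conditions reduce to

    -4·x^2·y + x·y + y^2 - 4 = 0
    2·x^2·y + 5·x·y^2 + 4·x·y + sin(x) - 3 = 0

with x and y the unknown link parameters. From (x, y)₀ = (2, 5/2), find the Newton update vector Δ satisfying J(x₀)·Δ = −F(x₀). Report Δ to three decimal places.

At (2, 5/2): F = (-32.750, 100.40930).
Jacobian J = [[-8·x·y + y, -4·x^2 + x + 2·y], [4·x·y + 5·y^2 + 4·y + cos(x), 2·x^2 + 10·x·y + 4·x]].
At the point, J = [[-37.500, -9.000], [60.83385, 66.000]] (det J = -1927.49532).
Solving J·Δ = −F gives Δ = (-0.653, -0.920).

(-0.653, -0.920)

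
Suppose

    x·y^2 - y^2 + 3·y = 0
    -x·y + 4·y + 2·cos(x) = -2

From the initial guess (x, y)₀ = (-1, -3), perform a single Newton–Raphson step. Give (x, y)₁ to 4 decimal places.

At (-1, -3): F = (-27.0000, -11.919395).
Jacobian J = [[y^2, 2·x·y - 2·y + 3], [-y - 2·sin(x), -x + 4]].
At the point, J = [[9.0000, 15.0000], [4.682942, 5.0000]] (det J = -25.244130).
Solving J·Δ = −F gives Δ = (1.7347, 0.7592).
Then the next iterate is (x, y)₁ = (0.7347, -2.2408).

(0.7347, -2.2408)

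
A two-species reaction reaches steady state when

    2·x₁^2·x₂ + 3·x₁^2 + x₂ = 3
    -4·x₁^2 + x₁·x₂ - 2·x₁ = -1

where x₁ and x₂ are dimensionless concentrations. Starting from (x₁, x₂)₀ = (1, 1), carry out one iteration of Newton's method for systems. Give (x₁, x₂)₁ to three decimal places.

(0.595, 1.351)

At (1, 1): F = (3.000, -4.000).
Jacobian J = [[4·x₁·x₂ + 6·x₁, 2·x₁^2 + 1], [-8·x₁ + x₂ - 2, x₁]].
At the point, J = [[10.000, 3.000], [-9.000, 1.000]] (det J = 37.000).
Solving J·Δ = −F gives Δ = (-0.405, 0.351).
Then the next iterate is (x₁, x₂)₁ = (0.595, 1.351).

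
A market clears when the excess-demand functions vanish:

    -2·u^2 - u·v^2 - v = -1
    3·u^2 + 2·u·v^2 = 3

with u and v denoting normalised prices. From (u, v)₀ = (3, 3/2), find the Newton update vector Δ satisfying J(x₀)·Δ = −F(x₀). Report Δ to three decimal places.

At (3, 3/2): F = (-25.250, 37.500).
Jacobian J = [[-4·u - v^2, -2·u·v - 1], [6·u + 2·v^2, 4·u·v]].
At the point, J = [[-14.250, -10.000], [22.500, 18.000]] (det J = -31.500).
Solving J·Δ = −F gives Δ = (-2.524, 1.071).

(-2.524, 1.071)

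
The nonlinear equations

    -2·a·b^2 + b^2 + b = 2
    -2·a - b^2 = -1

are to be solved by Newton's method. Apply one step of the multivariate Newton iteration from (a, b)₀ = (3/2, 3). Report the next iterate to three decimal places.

At (3/2, 3): F = (-17.000, -11.000).
Jacobian J = [[-2·b^2, -4·a·b + 2·b + 1], [-2, -2·b]].
At the point, J = [[-18.000, -11.000], [-2.000, -6.000]] (det J = 86.000).
Solving J·Δ = −F gives Δ = (0.221, -1.907).
Then the next iterate is (a, b)₁ = (1.721, 1.093).

(1.721, 1.093)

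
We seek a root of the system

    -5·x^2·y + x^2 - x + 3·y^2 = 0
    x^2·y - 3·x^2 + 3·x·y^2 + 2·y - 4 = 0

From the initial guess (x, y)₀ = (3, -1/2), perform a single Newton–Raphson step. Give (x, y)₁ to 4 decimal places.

At (3, -1/2): F = (29.2500, -34.2500).
Jacobian J = [[-10·x·y + 2·x - 1, -5·x^2 + 6·y], [2·x·y - 6·x + 3·y^2, x^2 + 6·x·y + 2]].
At the point, J = [[20.0000, -48.0000], [-20.2500, 2.0000]] (det J = -932.0000).
Solving J·Δ = −F gives Δ = (-1.7012, -0.0995).
Then the next iterate is (x, y)₁ = (1.2988, -0.5995).

(1.2988, -0.5995)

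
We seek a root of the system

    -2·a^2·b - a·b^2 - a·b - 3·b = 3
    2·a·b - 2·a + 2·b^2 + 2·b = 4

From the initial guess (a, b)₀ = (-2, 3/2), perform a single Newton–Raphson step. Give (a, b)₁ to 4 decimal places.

At (-2, 3/2): F = (-12.0000, 1.5000).
Jacobian J = [[-4·a·b - b^2 - b, -2·a^2 - 2·a·b - a - 3], [2·b - 2, 2·a + 4·b + 2]].
At the point, J = [[8.2500, -3.0000], [1.0000, 4.0000]] (det J = 36.0000).
Solving J·Δ = −F gives Δ = (1.2083, -0.6771).
Then the next iterate is (a, b)₁ = (-0.7917, 0.8229).

(-0.7917, 0.8229)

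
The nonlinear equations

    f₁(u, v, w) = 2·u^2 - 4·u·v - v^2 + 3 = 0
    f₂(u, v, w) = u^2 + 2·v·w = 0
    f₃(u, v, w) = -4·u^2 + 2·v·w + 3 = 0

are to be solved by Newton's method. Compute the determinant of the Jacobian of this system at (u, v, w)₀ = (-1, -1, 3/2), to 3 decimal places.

J = [[4·u - 4·v, -4·u - 2·v, 0], [2·u, 2·w, 2·v], [-8·u, 2·w, 2·v]].
At the point, J = [[0.000, 6.000, 0.000], [-2.000, 3.000, -2.000], [8.000, 3.000, -2.000]].
det J = -120.000.

-120.000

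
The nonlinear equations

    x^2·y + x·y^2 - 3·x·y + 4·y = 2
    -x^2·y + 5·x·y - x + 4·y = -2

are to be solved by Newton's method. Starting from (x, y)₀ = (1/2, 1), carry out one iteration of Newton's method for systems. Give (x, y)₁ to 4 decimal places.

At (1/2, 1): F = (1.2500, 7.7500).
Jacobian J = [[2·x·y + y^2 - 3·y, x^2 + 2·x·y - 3·x + 4], [-2·x·y + 5·y - 1, -x^2 + 5·x + 4]].
At the point, J = [[-1.0000, 3.7500], [3.0000, 6.2500]] (det J = -17.5000).
Solving J·Δ = −F gives Δ = (-1.2143, -0.6571).
Then the next iterate is (x, y)₁ = (-0.7143, 0.3429).

(-0.7143, 0.3429)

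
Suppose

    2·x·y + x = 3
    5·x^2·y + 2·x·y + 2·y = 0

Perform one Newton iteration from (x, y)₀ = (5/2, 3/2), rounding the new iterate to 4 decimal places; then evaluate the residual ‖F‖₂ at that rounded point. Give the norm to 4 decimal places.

At (5/2, 3/2): F = (7.0000, 57.3750).
Jacobian J = [[2·y + 1, 2·x], [10·x·y + 2·y, 5·x^2 + 2·x + 2]].
At the point, J = [[4.0000, 5.0000], [40.5000, 38.2500]] (det J = -49.5000).
Solving J·Δ = −F gives Δ = (-0.3864, -1.0909).
Then the next iterate is (x, y)₁ = (2.1136, 0.4091).
Re-evaluating at (2.1136, 0.4091): F = (0.842948, 11.685420), so ‖F‖₂ = 11.7158.

11.7158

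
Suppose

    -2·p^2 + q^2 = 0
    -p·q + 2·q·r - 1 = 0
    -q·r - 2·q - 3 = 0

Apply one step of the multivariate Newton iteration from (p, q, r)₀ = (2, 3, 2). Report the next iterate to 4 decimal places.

(-0.1818, -0.0758, 1.1010)

At (2, 3, 2): F = (1.0000, 5.0000, -15.0000).
Jacobian J = [[-4·p, 2·q, 0], [-q, -p + 2·r, 2·q], [0, -r - 2, -q]].
At the point, J = [[-8.0000, 6.0000, 0.0000], [-3.0000, 2.0000, 6.0000], [0.0000, -4.0000, -3.0000]] (det J = -198.0000).
Solving J·Δ = −F gives Δ = (-2.1818, -3.0758, -0.8990).
Then the next iterate is (p, q, r)₁ = (-0.1818, -0.0758, 1.1010).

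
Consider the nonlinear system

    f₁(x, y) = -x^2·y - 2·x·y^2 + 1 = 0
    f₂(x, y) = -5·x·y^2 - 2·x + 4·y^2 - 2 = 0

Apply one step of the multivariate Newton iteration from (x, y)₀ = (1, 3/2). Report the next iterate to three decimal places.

(0.591, 1.224)

At (1, 3/2): F = (-5.000, -6.250).
Jacobian J = [[-2·x·y - 2·y^2, -x^2 - 4·x·y], [-5·y^2 - 2, -10·x·y + 8·y]].
At the point, J = [[-7.500, -7.000], [-13.250, -3.000]] (det J = -70.250).
Solving J·Δ = −F gives Δ = (-0.409, -0.276).
Then the next iterate is (x, y)₁ = (0.591, 1.224).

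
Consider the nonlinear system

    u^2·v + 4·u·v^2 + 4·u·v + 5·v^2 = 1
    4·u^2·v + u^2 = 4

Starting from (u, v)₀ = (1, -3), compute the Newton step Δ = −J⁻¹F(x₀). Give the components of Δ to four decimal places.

At (1, -3): F = (65.0000, -15.0000).
Jacobian J = [[2·u·v + 4·v^2 + 4·v, u^2 + 8·u·v + 4·u + 10·v], [8·u·v + 2·u, 4·u^2]].
At the point, J = [[18.0000, -49.0000], [-22.0000, 4.0000]] (det J = -1006.0000).
Solving J·Δ = −F gives Δ = (-0.4722, 1.1531).

(-0.4722, 1.1531)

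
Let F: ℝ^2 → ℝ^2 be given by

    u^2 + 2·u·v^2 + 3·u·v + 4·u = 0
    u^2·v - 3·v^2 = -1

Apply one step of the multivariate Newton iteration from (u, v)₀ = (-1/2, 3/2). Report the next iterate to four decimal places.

At (-1/2, 3/2): F = (-6.2500, -5.3750).
Jacobian J = [[2·u + 2·v^2 + 3·v + 4, 4·u·v + 3·u], [2·u·v, u^2 - 6·v]].
At the point, J = [[12.0000, -4.5000], [-1.5000, -8.7500]] (det J = -111.7500).
Solving J·Δ = −F gives Δ = (0.2729, -0.6611).
Then the next iterate is (u, v)₁ = (-0.2271, 0.8389).

(-0.2271, 0.8389)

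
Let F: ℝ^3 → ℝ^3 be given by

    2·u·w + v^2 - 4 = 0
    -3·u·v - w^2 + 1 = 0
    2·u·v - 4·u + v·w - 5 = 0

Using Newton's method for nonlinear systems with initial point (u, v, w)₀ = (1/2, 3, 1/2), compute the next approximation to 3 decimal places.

(0.085, 1.874, 2.173)

At (1/2, 3, 1/2): F = (5.500, -3.750, -2.500).
Jacobian J = [[2·w, 2·v, 2·u], [-3·v, -3·u, -2·w], [2·v - 4, 2·u + w, v]].
At the point, J = [[1.000, 6.000, 1.000], [-9.000, -1.500, -1.000], [2.000, 1.500, 3.000]] (det J = 136.500).
Solving J·Δ = −F gives Δ = (-0.415, -1.126, 1.673).
Then the next iterate is (u, v, w)₁ = (0.085, 1.874, 2.173).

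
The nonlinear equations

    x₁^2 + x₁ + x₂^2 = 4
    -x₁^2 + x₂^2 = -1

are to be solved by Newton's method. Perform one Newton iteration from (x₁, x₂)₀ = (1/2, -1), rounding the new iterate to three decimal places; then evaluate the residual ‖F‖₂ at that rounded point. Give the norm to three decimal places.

At (1/2, -1): F = (-2.250, 1.750).
Jacobian J = [[2·x₁ + 1, 2·x₂], [-2·x₁, 2·x₂]].
At the point, J = [[2.000, -2.000], [-1.000, -2.000]] (det J = -6.000).
Solving J·Δ = −F gives Δ = (1.333, 0.208).
Then the next iterate is (x₁, x₂)₁ = (1.833, -0.792).
Re-evaluating at (1.833, -0.792): F = (1.82015, -1.73262), so ‖F‖₂ = 2.513.

2.513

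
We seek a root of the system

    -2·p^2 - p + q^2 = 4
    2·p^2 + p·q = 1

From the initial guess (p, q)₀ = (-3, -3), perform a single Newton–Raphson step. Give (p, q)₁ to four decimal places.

(-1.4878, -1.8943)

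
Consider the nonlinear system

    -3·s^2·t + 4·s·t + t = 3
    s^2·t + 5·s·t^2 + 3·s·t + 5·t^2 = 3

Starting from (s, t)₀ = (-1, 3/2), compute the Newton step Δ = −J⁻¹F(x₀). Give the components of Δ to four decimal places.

At (-1, 3/2): F = (-12.0000, -6.0000).
Jacobian J = [[-6·s·t + 4·t, -3·s^2 + 4·s + 1], [2·s·t + 5·t^2 + 3·t, s^2 + 10·s·t + 3·s + 10·t]].
At the point, J = [[15.0000, -6.0000], [12.7500, -2.0000]] (det J = 46.5000).
Solving J·Δ = −F gives Δ = (0.2581, -1.3548).

(0.2581, -1.3548)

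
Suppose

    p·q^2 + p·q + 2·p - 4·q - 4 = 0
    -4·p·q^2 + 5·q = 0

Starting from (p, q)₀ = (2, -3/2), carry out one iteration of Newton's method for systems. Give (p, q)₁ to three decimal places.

(0.258, -1.161)

At (2, -3/2): F = (7.500, -25.500).
Jacobian J = [[q^2 + q + 2, 2·p·q + p - 4], [-4·q^2, -8·p·q + 5]].
At the point, J = [[2.750, -8.000], [-9.000, 29.000]] (det J = 7.750).
Solving J·Δ = −F gives Δ = (-1.742, 0.339).
Then the next iterate is (p, q)₁ = (0.258, -1.161).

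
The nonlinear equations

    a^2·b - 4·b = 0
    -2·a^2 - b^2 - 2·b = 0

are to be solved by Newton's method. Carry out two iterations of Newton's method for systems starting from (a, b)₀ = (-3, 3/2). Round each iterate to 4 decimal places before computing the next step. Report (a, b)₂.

At (-3, 3/2): F = (7.5000, -23.2500).
Jacobian J = [[2·a·b, a^2 - 4], [-4·a, -2·b - 2]].
At the point, J = [[-9.0000, 5.0000], [12.0000, -5.0000]] (det J = -15.0000).
Solving J·Δ = −F gives Δ = (5.2500, 7.9500).
Then the next iterate is (a, b)₁ = (2.2500, 9.4500).
Round to (2.2500, 9.4500) and repeat: F = (10.040625, -118.3275), J = [[42.5250, 1.0625], [-9.0000, -20.9000]].
Δ = (-0.0957, -5.6204), so (a, b)₂ = (2.1543, 3.8296).

(2.1543, 3.8296)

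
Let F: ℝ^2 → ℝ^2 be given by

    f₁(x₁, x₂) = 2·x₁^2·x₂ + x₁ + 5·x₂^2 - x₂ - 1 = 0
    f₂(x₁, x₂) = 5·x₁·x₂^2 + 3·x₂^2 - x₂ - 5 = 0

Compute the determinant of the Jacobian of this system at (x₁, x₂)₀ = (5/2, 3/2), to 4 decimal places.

429.8750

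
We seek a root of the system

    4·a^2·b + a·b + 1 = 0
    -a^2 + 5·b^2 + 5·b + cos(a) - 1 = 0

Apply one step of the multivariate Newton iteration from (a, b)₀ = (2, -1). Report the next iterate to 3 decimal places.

(0.947, -1.050)

At (2, -1): F = (-17.000, -5.41615).
Jacobian J = [[8·a·b + b, 4·a^2 + a], [-2·a - sin(a), 10·b + 5]].
At the point, J = [[-17.000, 18.000], [-4.90930, -5.000]] (det J = 173.36735).
Solving J·Δ = −F gives Δ = (-1.053, -0.050).
Then the next iterate is (a, b)₁ = (0.947, -1.050).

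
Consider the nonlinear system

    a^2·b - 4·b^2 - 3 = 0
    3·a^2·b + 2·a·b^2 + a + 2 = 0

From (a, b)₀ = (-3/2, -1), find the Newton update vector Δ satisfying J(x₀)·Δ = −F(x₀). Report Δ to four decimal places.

(-0.2729, 0.9823)

At (-3/2, -1): F = (-9.2500, -9.2500).
Jacobian J = [[2·a·b, a^2 - 8·b], [6·a·b + 2·b^2 + 1, 3·a^2 + 4·a·b]].
At the point, J = [[3.0000, 10.2500], [12.0000, 12.7500]] (det J = -84.7500).
Solving J·Δ = −F gives Δ = (-0.2729, 0.9823).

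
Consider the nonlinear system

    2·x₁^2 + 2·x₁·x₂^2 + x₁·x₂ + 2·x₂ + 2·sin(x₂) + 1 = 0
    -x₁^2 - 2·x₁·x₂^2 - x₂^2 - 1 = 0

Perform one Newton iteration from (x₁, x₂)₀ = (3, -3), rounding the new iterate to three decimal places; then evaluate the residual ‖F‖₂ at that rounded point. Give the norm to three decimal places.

29.109

At (3, -3): F = (57.71776, -73.000).
Jacobian J = [[4·x₁ + 2·x₂^2 + x₂, 4·x₁·x₂ + x₁ + 2·cos(x₂) + 2], [-2·x₁ - 2·x₂^2, -4·x₁·x₂ - 2·x₂]].
At the point, J = [[27.000, -32.97998], [-24.000, 42.000]] (det J = 342.48036).
Solving J·Δ = −F gives Δ = (-0.048, 1.710).
Then the next iterate is (x₁, x₂)₁ = (2.952, -1.290).
Re-evaluating at (2.952, -1.290): F = (19.94370, -21.20325), so ‖F‖₂ = 29.109.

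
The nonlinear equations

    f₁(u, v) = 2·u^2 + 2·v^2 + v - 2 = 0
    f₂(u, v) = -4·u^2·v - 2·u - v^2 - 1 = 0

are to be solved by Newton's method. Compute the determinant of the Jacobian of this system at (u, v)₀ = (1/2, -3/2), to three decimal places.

J = [[4·u, 4·v + 1], [-8·u·v - 2, -4·u^2 - 2·v]].
At the point, J = [[2.000, -5.000], [4.000, 2.000]].
det J = 24.000.

24.000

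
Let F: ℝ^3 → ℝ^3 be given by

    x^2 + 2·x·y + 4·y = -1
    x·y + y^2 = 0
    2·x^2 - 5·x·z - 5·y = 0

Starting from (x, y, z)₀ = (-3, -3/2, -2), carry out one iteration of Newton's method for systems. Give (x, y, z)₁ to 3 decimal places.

(-1.735, -0.691, -1.262)

At (-3, -3/2, -2): F = (13.000, 6.750, -4.500).
Jacobian J = [[2·x + 2·y, 2·x + 4, 0], [y, x + 2·y, 0], [4·x - 5·z, -5, -5·x]].
At the point, J = [[-9.000, -2.000, 0.000], [-1.500, -6.000, 0.000], [-2.000, -5.000, 15.000]] (det J = 765.000).
Solving J·Δ = −F gives Δ = (1.265, 0.809, 0.738).
Then the next iterate is (x, y, z)₁ = (-1.735, -0.691, -1.262).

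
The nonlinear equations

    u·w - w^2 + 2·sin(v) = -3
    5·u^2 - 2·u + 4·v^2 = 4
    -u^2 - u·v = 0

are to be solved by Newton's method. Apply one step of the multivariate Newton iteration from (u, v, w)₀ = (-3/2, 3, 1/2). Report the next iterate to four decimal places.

(-0.8971, 1.5000, 2.7215)

At (-3/2, 3, 1/2): F = (2.282240, 46.2500, 2.2500).
Jacobian J = [[w, 2·cos(v), u - 2·w], [10·u - 2, 8·v, 0], [-2·u - v, -u, 0]].
At the point, J = [[0.5000, -1.979985, -2.5000], [-17.0000, 24.0000, 0.0000], [0.0000, 1.5000, 0.0000]] (det J = 63.7500).
Solving J·Δ = −F gives Δ = (0.6029, -1.5000, 2.2215).
Then the next iterate is (u, v, w)₁ = (-0.8971, 1.5000, 2.7215).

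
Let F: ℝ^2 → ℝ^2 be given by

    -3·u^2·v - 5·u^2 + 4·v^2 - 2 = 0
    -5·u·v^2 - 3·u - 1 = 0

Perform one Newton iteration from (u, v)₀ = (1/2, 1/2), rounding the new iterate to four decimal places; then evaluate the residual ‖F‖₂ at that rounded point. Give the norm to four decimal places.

2.0376

At (1/2, 1/2): F = (-2.6250, -3.1250).
Jacobian J = [[-6·u·v - 10·u, -3·u^2 + 8·v], [-5·v^2 - 3, -10·u·v]].
At the point, J = [[-6.5000, 3.2500], [-4.2500, -2.5000]] (det J = 30.0625).
Solving J·Δ = −F gives Δ = (-0.5561, -0.3046).
Then the next iterate is (u, v)₁ = (-0.0561, 0.1954).
Re-evaluating at (-0.0561, 0.1954): F = (-1.864856, -0.820990), so ‖F‖₂ = 2.0376.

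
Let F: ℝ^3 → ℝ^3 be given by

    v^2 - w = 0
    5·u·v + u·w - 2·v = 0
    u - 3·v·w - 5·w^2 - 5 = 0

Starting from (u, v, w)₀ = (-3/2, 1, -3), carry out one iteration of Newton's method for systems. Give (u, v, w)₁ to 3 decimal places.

(-2.408, -0.025, -1.051)

At (-3/2, 1, -3): F = (4.000, -5.000, -42.500).
Jacobian J = [[0, 2·v, -1], [5·v + w, 5·u - 2, u], [1, -3·w, -3·v - 10·w]].
At the point, J = [[0.000, 2.000, -1.000], [2.000, -9.500, -1.500], [1.000, 9.000, 27.000]] (det J = -138.500).
Solving J·Δ = −F gives Δ = (-0.908, -1.025, 1.949).
Then the next iterate is (u, v, w)₁ = (-2.408, -0.025, -1.051).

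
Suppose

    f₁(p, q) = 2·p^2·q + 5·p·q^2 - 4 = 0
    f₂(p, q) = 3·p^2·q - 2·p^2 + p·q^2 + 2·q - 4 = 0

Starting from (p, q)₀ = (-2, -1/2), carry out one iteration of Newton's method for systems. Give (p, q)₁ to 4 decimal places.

At (-2, -1/2): F = (-10.5000, -19.5000).
Jacobian J = [[4·p·q + 5·q^2, 2·p^2 + 10·p·q], [6·p·q - 4·p + q^2, 3·p^2 + 2·p·q + 2]].
At the point, J = [[5.2500, 18.0000], [14.2500, 16.0000]] (det J = -172.5000).
Solving J·Δ = −F gives Δ = (1.0609, 0.2739).
Then the next iterate is (p, q)₁ = (-0.9391, -0.2261).

(-0.9391, -0.2261)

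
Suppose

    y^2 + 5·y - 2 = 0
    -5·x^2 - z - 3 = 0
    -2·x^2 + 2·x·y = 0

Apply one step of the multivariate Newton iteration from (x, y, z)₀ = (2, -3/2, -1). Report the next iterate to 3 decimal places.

At (2, -3/2, -1): F = (-7.250, -22.000, -14.000).
Jacobian J = [[0, 2·y + 5, 0], [-10·x, 0, -1], [-4·x + 2·y, 2·x, 0]].
At the point, J = [[0.000, 2.000, 0.000], [-20.000, 0.000, -1.000], [-11.000, 4.000, 0.000]] (det J = 22.000).
Solving J·Δ = −F gives Δ = (0.045, 3.625, -22.909).
Then the next iterate is (x, y, z)₁ = (2.045, 2.125, -23.909).

(2.045, 2.125, -23.909)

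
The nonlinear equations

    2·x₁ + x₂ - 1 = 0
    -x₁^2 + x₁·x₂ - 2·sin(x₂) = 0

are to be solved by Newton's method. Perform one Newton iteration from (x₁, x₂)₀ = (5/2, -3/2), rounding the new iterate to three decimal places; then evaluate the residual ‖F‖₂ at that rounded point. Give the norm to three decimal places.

1.511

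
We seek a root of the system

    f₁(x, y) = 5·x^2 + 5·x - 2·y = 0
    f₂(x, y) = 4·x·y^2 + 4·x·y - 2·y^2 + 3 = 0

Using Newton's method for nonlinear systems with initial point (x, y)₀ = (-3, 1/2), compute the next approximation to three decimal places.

At (-3, 1/2): F = (29.000, -6.500).
Jacobian J = [[10·x + 5, -2], [4·y^2 + 4·y, 8·x·y + 4·x - 4·y]].
At the point, J = [[-25.000, -2.000], [3.000, -26.000]] (det J = 656.000).
Solving J·Δ = −F gives Δ = (1.169, -0.115).
Then the next iterate is (x, y)₁ = (-1.831, 0.385).

(-1.831, 0.385)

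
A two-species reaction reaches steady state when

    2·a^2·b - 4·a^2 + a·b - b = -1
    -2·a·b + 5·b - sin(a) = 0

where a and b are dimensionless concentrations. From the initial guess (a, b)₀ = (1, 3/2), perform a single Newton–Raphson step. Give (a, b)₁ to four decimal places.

At (1, 3/2): F = (0.0000, 3.658529).
Jacobian J = [[4·a·b - 8·a + b, 2·a^2 + a - 1], [-2·b - cos(a), -2·a + 5]].
At the point, J = [[-0.5000, 2.0000], [-3.540302, 3.0000]] (det J = 5.580605).
Solving J·Δ = −F gives Δ = (1.3112, 0.3278).
Then the next iterate is (a, b)₁ = (2.3112, 1.8278).

(2.3112, 1.8278)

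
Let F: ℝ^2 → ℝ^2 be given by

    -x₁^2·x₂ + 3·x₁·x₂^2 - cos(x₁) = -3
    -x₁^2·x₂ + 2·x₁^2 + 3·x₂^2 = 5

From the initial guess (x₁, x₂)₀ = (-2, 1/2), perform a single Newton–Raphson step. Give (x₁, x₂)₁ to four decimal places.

(-1.7157, 0.5440)

At (-2, 1/2): F = (-0.083853, 1.7500).
Jacobian J = [[-2·x₁·x₂ + 3·x₂^2 + sin(x₁), -x₁^2 + 6·x₁·x₂], [-2·x₁·x₂ + 4·x₁, -x₁^2 + 6·x₂]].
At the point, J = [[1.840703, -10.0000], [-6.0000, -1.0000]] (det J = -61.840703).
Solving J·Δ = −F gives Δ = (0.2843, 0.0440).
Then the next iterate is (x₁, x₂)₁ = (-1.7157, 0.5440).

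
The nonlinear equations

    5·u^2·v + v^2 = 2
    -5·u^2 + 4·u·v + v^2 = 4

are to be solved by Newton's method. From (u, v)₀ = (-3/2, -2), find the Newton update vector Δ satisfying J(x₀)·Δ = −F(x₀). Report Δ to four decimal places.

At (-3/2, -2): F = (-20.5000, 0.7500).
Jacobian J = [[10·u·v, 5·u^2 + 2·v], [-10·u + 4·v, 4·u + 2·v]].
At the point, J = [[30.0000, 7.2500], [7.0000, -10.0000]] (det J = -350.7500).
Solving J·Δ = −F gives Δ = (0.5690, 0.4733).

(0.5690, 0.4733)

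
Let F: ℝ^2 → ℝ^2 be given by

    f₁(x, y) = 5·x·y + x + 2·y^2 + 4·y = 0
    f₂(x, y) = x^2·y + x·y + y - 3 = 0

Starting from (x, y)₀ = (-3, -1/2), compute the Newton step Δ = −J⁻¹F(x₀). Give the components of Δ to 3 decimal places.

(2.886, -0.102)

At (-3, -1/2): F = (3.000, -6.500).
Jacobian J = [[5·y + 1, 5·x + 4·y + 4], [2·x·y + y, x^2 + x + 1]].
At the point, J = [[-1.500, -13.000], [2.500, 7.000]] (det J = 22.000).
Solving J·Δ = −F gives Δ = (2.886, -0.102).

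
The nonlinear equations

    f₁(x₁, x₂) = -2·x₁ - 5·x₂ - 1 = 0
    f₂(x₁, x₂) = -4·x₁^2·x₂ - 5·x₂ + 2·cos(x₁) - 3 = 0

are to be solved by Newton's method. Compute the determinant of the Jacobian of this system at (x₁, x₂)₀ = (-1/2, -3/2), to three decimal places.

J = [[-2, -5], [-8·x₁·x₂ - 2·sin(x₁), -4·x₁^2 - 5]].
At the point, J = [[-2.000, -5.000], [-5.04115, -6.000]].
det J = -13.206.

-13.206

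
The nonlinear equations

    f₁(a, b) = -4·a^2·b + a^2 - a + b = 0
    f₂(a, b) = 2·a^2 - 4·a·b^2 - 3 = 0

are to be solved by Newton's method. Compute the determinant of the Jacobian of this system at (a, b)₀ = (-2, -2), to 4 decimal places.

824.0000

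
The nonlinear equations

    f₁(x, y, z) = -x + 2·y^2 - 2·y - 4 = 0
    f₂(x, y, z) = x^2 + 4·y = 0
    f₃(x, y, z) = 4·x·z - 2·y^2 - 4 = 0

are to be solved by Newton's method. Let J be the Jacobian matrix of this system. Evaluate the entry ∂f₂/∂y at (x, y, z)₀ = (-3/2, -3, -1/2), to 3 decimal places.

4.000

∂f₂/∂y = 4.
At (-3/2, -3, -1/2) this is 4.000.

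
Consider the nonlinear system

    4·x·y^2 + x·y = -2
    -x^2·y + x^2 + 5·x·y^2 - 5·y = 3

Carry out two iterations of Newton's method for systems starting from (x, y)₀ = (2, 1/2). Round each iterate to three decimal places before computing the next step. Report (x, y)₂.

(-3.372, -2.177)

At (2, 1/2): F = (5.000, -1.000).
Jacobian J = [[4·y^2 + y, 8·x·y + x], [-2·x·y + 2·x + 5·y^2, -x^2 + 10·x·y - 5]].
At the point, J = [[1.500, 10.000], [3.250, 1.000]] (det J = -31.000).
Solving J·Δ = −F gives Δ = (0.484, -0.573).
Then the next iterate is (x, y)₁ = (2.484, -0.073).
Round to (2.484, -0.073) and repeat: F = (1.87162, 4.05187), J = [[-0.05168, 1.03334], [5.35731, -12.98358]].
Δ = (-5.856, -2.104), so (x, y)₂ = (-3.372, -2.177).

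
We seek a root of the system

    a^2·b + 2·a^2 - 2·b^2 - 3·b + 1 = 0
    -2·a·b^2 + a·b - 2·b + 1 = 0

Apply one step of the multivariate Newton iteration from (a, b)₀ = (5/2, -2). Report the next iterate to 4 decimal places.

(0.6822, -1.9111)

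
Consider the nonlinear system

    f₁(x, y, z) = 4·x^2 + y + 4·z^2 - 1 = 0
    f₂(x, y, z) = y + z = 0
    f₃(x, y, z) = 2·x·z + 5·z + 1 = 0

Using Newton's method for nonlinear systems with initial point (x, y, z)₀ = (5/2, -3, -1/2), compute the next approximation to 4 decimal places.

(1.2949, 0.2205, -0.2205)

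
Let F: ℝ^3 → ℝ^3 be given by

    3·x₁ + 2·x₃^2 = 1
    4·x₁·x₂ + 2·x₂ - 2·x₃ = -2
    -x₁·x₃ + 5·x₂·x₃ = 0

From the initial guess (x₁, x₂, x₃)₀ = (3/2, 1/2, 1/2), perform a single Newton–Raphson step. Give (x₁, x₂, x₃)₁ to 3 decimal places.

(0.289, 0.132, 0.316)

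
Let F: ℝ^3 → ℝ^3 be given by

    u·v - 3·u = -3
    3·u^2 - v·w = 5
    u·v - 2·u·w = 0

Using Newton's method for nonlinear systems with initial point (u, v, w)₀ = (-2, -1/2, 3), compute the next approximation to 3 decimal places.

(-3.078, 6.387, 1.441)

At (-2, -1/2, 3): F = (10.000, 8.500, 13.000).
Jacobian J = [[v - 3, u, 0], [6·u, -w, -v], [v - 2·w, u, -2·u]].
At the point, J = [[-3.500, -2.000, 0.000], [-12.000, -3.000, 0.500], [-6.500, -2.000, 4.000]] (det J = -51.000).
Solving J·Δ = −F gives Δ = (-1.078, 6.887, -1.559).
Then the next iterate is (u, v, w)₁ = (-3.078, 6.387, 1.441).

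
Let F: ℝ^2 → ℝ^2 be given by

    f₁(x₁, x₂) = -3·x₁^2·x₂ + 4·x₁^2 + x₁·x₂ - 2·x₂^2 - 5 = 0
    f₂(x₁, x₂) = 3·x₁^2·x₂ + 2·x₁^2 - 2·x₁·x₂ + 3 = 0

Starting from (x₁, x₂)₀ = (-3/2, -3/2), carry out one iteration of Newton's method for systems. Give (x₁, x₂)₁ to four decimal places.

(-1.0837, -1.2175)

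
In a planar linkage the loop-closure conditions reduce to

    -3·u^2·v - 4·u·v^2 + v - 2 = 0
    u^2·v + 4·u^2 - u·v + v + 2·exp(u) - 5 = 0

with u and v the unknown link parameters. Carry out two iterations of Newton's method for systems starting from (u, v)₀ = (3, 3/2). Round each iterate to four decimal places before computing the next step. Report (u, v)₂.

(1.1151, 0.7393)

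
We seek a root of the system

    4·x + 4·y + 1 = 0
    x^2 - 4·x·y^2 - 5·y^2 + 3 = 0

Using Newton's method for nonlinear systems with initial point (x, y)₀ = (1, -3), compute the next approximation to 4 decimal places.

(1.1989, -1.4489)

At (1, -3): F = (-7.0000, -77.0000).
Jacobian J = [[4, 4], [2·x - 4·y^2, -8·x·y - 10·y]].
At the point, J = [[4.0000, 4.0000], [-34.0000, 54.0000]] (det J = 352.0000).
Solving J·Δ = −F gives Δ = (0.1989, 1.5511).
Then the next iterate is (x, y)₁ = (1.1989, -1.4489).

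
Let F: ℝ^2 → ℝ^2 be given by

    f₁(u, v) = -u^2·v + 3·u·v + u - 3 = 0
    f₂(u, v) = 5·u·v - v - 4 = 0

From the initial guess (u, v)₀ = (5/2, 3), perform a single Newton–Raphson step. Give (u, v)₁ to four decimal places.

(2.4902, 0.3607)

At (5/2, 3): F = (3.2500, 30.5000).
Jacobian J = [[-2·u·v + 3·v + 1, -u^2 + 3·u], [5·v, 5·u - 1]].
At the point, J = [[-5.0000, 1.2500], [15.0000, 11.5000]] (det J = -76.2500).
Solving J·Δ = −F gives Δ = (-0.0098, -2.6393).
Then the next iterate is (u, v)₁ = (2.4902, 0.3607).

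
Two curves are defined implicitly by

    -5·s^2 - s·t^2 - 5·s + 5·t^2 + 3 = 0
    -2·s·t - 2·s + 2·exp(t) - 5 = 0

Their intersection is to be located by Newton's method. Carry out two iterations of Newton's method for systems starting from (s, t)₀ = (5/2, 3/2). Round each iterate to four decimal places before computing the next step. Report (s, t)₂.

At (5/2, 3/2): F = (-35.1250, -8.536622).
Jacobian J = [[-10·s - t^2 - 5, -2·s·t + 10·t], [-2·t - 2, -2·s + 2·exp(t)]].
At the point, J = [[-32.2500, 7.5000], [-5.0000, 3.963378]] (det J = -90.318945).
Solving J·Δ = −F gives Δ = (-0.8325, 1.1037).
Then the next iterate is (s, t)₁ = (1.6675, 2.6037).
Round to (1.6675, 2.6037) and repeat: F = (3.351582, 10.008953), J = [[-28.454254, 17.353661], [-7.2074, 23.692292]].
Δ = (-0.1717, -0.4747), so (s, t)₂ = (1.4958, 2.1290).

(1.4958, 2.1290)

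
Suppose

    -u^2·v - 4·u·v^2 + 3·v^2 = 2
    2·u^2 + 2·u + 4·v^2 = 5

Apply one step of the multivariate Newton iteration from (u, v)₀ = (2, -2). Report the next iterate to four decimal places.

(-2.5000, -3.3750)

At (2, -2): F = (-14.0000, 23.0000).
Jacobian J = [[-2·u·v - 4·v^2, -u^2 - 8·u·v + 6·v], [4·u + 2, 8·v]].
At the point, J = [[-8.0000, 16.0000], [10.0000, -16.0000]] (det J = -32.0000).
Solving J·Δ = −F gives Δ = (-4.5000, -1.3750).
Then the next iterate is (u, v)₁ = (-2.5000, -3.3750).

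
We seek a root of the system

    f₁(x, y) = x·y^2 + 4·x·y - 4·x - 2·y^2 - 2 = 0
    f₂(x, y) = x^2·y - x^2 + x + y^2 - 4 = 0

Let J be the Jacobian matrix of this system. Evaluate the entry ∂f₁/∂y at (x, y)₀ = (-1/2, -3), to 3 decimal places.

13.000

∂f₁/∂y = 2·x·y + 4·x - 4·y.
At (-1/2, -3) this is 13.000.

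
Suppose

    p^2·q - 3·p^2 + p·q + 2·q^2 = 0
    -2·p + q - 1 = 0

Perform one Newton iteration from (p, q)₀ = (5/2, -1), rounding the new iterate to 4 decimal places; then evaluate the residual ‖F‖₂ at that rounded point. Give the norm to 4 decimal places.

175.0997

At (5/2, -1): F = (-25.5000, -7.0000).
Jacobian J = [[2·p·q - 6·p + q, p^2 + p + 4·q], [-2, 1]].
At the point, J = [[-21.0000, 4.7500], [-2.0000, 1.0000]] (det J = -11.5000).
Solving J·Δ = −F gives Δ = (0.6739, 8.3478).
Then the next iterate is (p, q)₁ = (3.1739, 7.3478).
Re-evaluating at (3.1739, 7.3478): F = (175.099689, 0.0000), so ‖F‖₂ = 175.0997.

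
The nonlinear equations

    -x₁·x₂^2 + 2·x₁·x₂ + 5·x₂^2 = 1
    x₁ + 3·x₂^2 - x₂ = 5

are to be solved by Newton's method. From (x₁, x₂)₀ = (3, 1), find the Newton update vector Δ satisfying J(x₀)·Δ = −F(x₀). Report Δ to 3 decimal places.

(7.000, -1.400)

At (3, 1): F = (7.000, 0.000).
Jacobian J = [[-x₂^2 + 2·x₂, -2·x₁·x₂ + 2·x₁ + 10·x₂], [1, 6·x₂ - 1]].
At the point, J = [[1.000, 10.000], [1.000, 5.000]] (det J = -5.000).
Solving J·Δ = −F gives Δ = (7.000, -1.400).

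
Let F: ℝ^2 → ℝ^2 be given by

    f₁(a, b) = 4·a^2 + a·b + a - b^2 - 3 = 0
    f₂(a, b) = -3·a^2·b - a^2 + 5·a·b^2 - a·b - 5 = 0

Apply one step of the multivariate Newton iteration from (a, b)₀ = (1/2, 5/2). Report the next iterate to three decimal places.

At (1/2, 5/2): F = (-6.500, 7.250).
Jacobian J = [[8·a + b + 1, a - 2·b], [-6·a·b - 2·a + 5·b^2 - b, -3·a^2 + 10·a·b - a]].
At the point, J = [[7.500, -4.500], [20.250, 11.250]] (det J = 175.500).
Solving J·Δ = −F gives Δ = (0.231, -1.060).
Then the next iterate is (a, b)₁ = (0.731, 1.440).

(0.731, 1.440)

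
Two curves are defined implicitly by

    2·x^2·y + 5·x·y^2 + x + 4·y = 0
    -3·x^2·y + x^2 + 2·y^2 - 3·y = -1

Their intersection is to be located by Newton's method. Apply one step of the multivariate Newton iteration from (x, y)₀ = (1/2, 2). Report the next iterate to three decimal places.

At (1/2, 2): F = (19.500, 1.750).
Jacobian J = [[4·x·y + 5·y^2 + 1, 2·x^2 + 10·x·y + 4], [-6·x·y + 2·x, -3·x^2 + 4·y - 3]].
At the point, J = [[25.000, 14.500], [-5.000, 4.250]] (det J = 178.750).
Solving J·Δ = −F gives Δ = (-0.322, -0.790).
Then the next iterate is (x, y)₁ = (0.178, 1.210).

(0.178, 1.210)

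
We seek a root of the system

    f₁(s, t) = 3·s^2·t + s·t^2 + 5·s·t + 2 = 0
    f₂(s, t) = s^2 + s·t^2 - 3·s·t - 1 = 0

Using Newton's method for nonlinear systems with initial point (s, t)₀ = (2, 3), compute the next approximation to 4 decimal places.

At (2, 3): F = (86.0000, 3.0000).
Jacobian J = [[6·s·t + t^2 + 5·t, 3·s^2 + 2·s·t + 5·s], [2·s + t^2 - 3·t, 2·s·t - 3·s]].
At the point, J = [[60.0000, 34.0000], [4.0000, 6.0000]] (det J = 224.0000).
Solving J·Δ = −F gives Δ = (-1.8482, 0.7321).
Then the next iterate is (s, t)₁ = (0.1518, 3.7321).

(0.1518, 3.7321)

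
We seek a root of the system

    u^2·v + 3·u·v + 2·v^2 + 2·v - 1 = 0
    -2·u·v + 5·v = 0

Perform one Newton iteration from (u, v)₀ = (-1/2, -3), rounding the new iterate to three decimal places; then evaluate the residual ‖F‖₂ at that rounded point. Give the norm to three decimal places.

51.309

At (-1/2, -3): F = (14.750, -18.000).
Jacobian J = [[2·u·v + 3·v, u^2 + 3·u + 4·v + 2], [-2·v, -2·u + 5]].
At the point, J = [[-6.000, -11.250], [6.000, 6.000]] (det J = 31.500).
Solving J·Δ = −F gives Δ = (3.619, -0.619).
Then the next iterate is (u, v)₁ = (3.119, -3.619).
Re-evaluating at (3.119, -3.619): F = (-51.11288, 4.48032), so ‖F‖₂ = 51.309.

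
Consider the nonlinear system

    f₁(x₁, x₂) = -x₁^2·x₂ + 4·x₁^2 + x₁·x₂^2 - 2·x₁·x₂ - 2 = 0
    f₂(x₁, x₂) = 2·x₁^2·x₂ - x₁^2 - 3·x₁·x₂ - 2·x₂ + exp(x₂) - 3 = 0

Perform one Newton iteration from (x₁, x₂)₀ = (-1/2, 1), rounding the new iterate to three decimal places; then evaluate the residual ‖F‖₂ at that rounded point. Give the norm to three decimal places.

0.118

At (-1/2, 1): F = (-0.750, -0.53172).
Jacobian J = [[-2·x₁·x₂ + 8·x₁ + x₂^2 - 2·x₂, -x₁^2 + 2·x₁·x₂ - 2·x₁], [4·x₁·x₂ - 2·x₁ - 3·x₂, 2·x₁^2 - 3·x₁ + exp(x₂) - 2]].
At the point, J = [[-4.000, -0.250], [-4.000, 2.71828]] (det J = -11.87313).
Solving J·Δ = −F gives Δ = (-0.183, -0.074).
Then the next iterate is (x₁, x₂)₁ = (-0.683, 0.926).
Re-evaluating at (-0.683, 0.926): F = (0.11325, -0.03279), so ‖F‖₂ = 0.118.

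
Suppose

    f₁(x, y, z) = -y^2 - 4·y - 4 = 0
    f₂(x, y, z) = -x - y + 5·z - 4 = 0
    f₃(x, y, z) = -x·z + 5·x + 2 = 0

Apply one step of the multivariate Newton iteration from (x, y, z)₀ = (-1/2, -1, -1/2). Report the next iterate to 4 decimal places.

(-0.4464, -1.5000, 0.4107)

At (-1/2, -1, -1/2): F = (-1.0000, -5.0000, -0.7500).
Jacobian J = [[0, -2·y - 4, 0], [-1, -1, 5], [-z + 5, 0, -x]].
At the point, J = [[0.0000, -2.0000, 0.0000], [-1.0000, -1.0000, 5.0000], [5.5000, 0.0000, 0.5000]] (det J = -56.0000).
Solving J·Δ = −F gives Δ = (0.0536, -0.5000, 0.9107).
Then the next iterate is (x, y, z)₁ = (-0.4464, -1.5000, 0.4107).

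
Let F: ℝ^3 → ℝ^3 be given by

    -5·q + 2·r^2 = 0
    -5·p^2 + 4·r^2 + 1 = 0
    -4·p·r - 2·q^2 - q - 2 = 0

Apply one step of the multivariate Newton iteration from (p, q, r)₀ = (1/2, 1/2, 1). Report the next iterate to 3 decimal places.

(0.109, -0.170, 0.287)

At (1/2, 1/2, 1): F = (-0.500, 3.750, -5.000).
Jacobian J = [[0, -5, 4·r], [-10·p, 0, 8·r], [-4·r, -4·q - 1, -4·p]].
At the point, J = [[0.000, -5.000, 4.000], [-5.000, 0.000, 8.000], [-4.000, -3.000, -2.000]] (det J = 270.000).
Solving J·Δ = −F gives Δ = (-0.391, -0.670, -0.713).
Then the next iterate is (p, q, r)₁ = (0.109, -0.170, 0.287).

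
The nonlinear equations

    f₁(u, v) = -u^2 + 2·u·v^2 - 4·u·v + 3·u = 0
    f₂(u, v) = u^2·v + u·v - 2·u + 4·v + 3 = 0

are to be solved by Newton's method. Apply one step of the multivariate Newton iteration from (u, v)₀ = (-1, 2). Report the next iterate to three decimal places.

(-10.000, -10.250)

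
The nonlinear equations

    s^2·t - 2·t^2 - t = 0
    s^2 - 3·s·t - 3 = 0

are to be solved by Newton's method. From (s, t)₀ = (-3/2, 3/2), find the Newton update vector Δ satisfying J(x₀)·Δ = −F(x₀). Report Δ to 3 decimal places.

(0.299, -0.836)

At (-3/2, 3/2): F = (-2.625, 6.000).
Jacobian J = [[2·s·t, s^2 - 4·t - 1], [2·s - 3·t, -3·s]].
At the point, J = [[-4.500, -4.750], [-7.500, 4.500]] (det J = -55.875).
Solving J·Δ = −F gives Δ = (0.299, -0.836).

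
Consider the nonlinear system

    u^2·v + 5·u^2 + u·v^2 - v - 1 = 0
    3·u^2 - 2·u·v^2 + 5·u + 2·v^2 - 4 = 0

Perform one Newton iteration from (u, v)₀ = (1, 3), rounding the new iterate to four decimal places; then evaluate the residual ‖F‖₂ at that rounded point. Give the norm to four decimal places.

15.4108

At (1, 3): F = (13.0000, 4.0000).
Jacobian J = [[2·u·v + 10·u + v^2, u^2 + 2·u·v - 1], [6·u - 2·v^2 + 5, -4·u·v + 4·v]].
At the point, J = [[25.0000, 6.0000], [-7.0000, 0.0000]] (det J = 42.0000).
Solving J·Δ = −F gives Δ = (0.5714, -4.5476).
Then the next iterate is (u, v)₁ = (1.5714, -1.5476).
Re-evaluating at (1.5714, -1.5476): F = (12.836211, 8.527813), so ‖F‖₂ = 15.4108.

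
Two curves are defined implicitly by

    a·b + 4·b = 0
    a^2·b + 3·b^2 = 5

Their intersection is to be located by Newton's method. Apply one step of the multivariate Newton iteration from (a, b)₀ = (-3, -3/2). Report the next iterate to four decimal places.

At (-3, -3/2): F = (-1.5000, -11.7500).
Jacobian J = [[b, a + 4], [2·a·b, a^2 + 6·b]].
At the point, J = [[-1.5000, 1.0000], [9.0000, 0.0000]] (det J = -9.0000).
Solving J·Δ = −F gives Δ = (1.3056, 3.4583).
Then the next iterate is (a, b)₁ = (-1.6944, 1.9583).

(-1.6944, 1.9583)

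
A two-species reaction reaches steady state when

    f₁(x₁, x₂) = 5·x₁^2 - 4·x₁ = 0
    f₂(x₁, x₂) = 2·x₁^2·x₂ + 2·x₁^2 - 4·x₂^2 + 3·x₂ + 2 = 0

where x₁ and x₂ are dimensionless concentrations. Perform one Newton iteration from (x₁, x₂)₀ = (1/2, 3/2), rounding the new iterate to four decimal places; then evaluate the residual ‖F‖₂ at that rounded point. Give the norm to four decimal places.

At (1/2, 3/2): F = (-0.7500, -1.2500).
Jacobian J = [[10·x₁ - 4, 0], [4·x₁·x₂ + 4·x₁, 2·x₁^2 - 8·x₂ + 3]].
At the point, J = [[1.0000, 0.0000], [5.0000, -8.5000]] (det J = -8.5000).
Solving J·Δ = −F gives Δ = (0.7500, 0.2941).
Then the next iterate is (x₁, x₂)₁ = (1.2500, 1.7941).
Re-evaluating at (1.2500, 1.7941): F = (2.8125, 3.238683), so ‖F‖₂ = 4.2894.

4.2894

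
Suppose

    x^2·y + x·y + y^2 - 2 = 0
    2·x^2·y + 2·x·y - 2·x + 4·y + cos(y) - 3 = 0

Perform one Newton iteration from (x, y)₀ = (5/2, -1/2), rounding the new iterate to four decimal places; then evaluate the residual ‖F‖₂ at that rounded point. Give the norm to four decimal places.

At (5/2, -1/2): F = (-6.1250, -17.872417).
Jacobian J = [[2·x·y + y, x^2 + x + 2·y], [4·x·y + 2·y - 2, 2·x^2 + 2·x - sin(y) + 4]].
At the point, J = [[-3.0000, 7.7500], [-8.0000, 21.979426]] (det J = -3.938277).
Solving J·Δ = −F gives Δ = (0.9870, 1.1724).
Then the next iterate is (x, y)₁ = (3.4870, 0.6724).
Re-evaluating at (3.4870, 0.6724): F = (8.972606, 14.538897), so ‖F‖₂ = 17.0847.

17.0847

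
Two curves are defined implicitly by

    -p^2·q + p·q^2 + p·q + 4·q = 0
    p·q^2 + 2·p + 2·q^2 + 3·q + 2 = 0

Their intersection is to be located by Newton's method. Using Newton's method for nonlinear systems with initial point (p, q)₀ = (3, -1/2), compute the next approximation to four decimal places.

At (3, -1/2): F = (1.7500, 7.7500).
Jacobian J = [[-2·p·q + q^2 + q, -p^2 + 2·p·q + p + 4], [q^2 + 2, 2·p·q + 4·q + 3]].
At the point, J = [[2.7500, -5.0000], [2.2500, -2.0000]] (det J = 5.7500).
Solving J·Δ = −F gives Δ = (-6.1304, -3.0217).
Then the next iterate is (p, q)₁ = (-3.1304, -3.5217).

(-3.1304, -3.5217)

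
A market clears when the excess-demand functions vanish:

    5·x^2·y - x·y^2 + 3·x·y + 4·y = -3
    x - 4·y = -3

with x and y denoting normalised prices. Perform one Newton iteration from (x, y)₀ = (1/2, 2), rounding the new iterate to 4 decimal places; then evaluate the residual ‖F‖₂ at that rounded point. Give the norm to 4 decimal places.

At (1/2, 2): F = (14.5000, -4.5000).
Jacobian J = [[10·x·y - y^2 + 3·y, 5·x^2 - 2·x·y + 3·x + 4], [1, -4]].
At the point, J = [[12.0000, 4.7500], [1.0000, -4.0000]] (det J = -52.7500).
Solving J·Δ = −F gives Δ = (-0.6943, -1.2986).
Then the next iterate is (x, y)₁ = (-0.1943, 0.7014).
Re-evaluating at (-0.1943, 0.7014): F = (5.624740, 0.0001), so ‖F‖₂ = 5.6247.

5.6247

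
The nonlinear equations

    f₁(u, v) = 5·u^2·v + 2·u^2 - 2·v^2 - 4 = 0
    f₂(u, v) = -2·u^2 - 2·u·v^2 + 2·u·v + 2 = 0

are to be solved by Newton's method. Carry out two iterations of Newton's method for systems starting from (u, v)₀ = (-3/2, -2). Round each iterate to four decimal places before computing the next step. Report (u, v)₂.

(-0.2984, -0.5347)

At (-3/2, -2): F = (-30.0000, 15.5000).
Jacobian J = [[10·u·v + 4·u, 5·u^2 - 4·v], [-4·u - 2·v^2 + 2·v, -4·u·v + 2·u]].
At the point, J = [[24.0000, 19.2500], [-6.0000, -15.0000]] (det J = -244.5000).
Solving J·Δ = −F gives Δ = (0.6201, 0.7853).
Then the next iterate is (u, v)₁ = (-0.8799, -1.2147).
Round to (-0.8799, -1.2147) and repeat: F = (-10.104794, 5.185759), J = [[7.168545, 8.729920], [-1.860792, -6.035058]].
Δ = (0.5815, 0.6800), so (u, v)₂ = (-0.2984, -0.5347).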